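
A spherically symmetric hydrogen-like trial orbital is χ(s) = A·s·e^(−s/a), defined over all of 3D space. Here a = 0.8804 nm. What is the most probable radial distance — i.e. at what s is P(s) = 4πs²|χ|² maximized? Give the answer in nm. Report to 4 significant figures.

s ≈ 1.761 nm

Set d/ds [P(s) = 4πs²|χ|²] = 0 and solve for s > 0.
This gives s = 2·a.
With a = 0.8804, the most probable radial distance is 1.7608 nm.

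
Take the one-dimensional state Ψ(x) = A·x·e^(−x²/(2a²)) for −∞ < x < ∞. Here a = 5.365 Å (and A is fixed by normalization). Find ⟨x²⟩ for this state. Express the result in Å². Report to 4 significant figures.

⟨x^2⟩ ≈ 43.17 Å^2

The expectation value is the |Ψ|²-weighted average of x^2: ∫ x^2|Ψ|² dx.
Since the A² factors cancel between numerator and denominator, ⟨x²⟩ = 3·a^2/2.
With a = 5.365, ⟨x^2⟩ = 43.175.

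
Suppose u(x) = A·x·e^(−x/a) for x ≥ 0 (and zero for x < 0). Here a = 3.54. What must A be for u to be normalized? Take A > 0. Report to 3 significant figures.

Require ∫ |u|² dx = 1 over the whole domain.
Recall ∫₀^∞ x^m e^(−x/β) dx = m!·β^(m+1), ∫|u|² dx = A²·(a^3/4).
Setting this equal to 1 gives A² = 1/(a^3/4).
Plugging in a = 3.54 yields A = 0.3003.

A ≈ 0.300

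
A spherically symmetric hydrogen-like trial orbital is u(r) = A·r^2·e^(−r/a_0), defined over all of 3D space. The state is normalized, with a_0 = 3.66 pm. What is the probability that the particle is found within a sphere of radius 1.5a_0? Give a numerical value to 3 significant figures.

With dV = 4πr²dr, the probability is ∫|u|² dV over r ≤ 1.5a_0.
A² is fixed by ∫₀^∞ 4πr²|u|² dr = 1, i.e. A² = (45·π·a_0^7/2)^(−1).
Substituting t = r/a_0, A², 4π and the length scale all cancel in the ratio: P = ∫_{0}^{1.5} t^6·e^(-2·t) dt / ∫_{0}^{∞} t^6·e^(-2·t) dt.
Using ∫ t^6·e^(-2·t) dt = -(4·t^6 + 12·t^5 + 30·t^4 + 60·t^3 + 90·t^2 + 90·t + 45)·e^(-2·t)/8, the numerator is ≈ 0.18849 and the denominator is 45/8.
This evaluates to P = 0.03351.

P ≈ 0.0335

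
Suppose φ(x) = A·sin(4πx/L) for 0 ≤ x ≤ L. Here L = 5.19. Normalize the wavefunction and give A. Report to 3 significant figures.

Require ∫ |φ|² dx = 1 over the whole domain.
∫|φ|² dx = A²·(L/2).
Plugging in L = 5.19 yields A = 0.6208.

A ≈ 0.621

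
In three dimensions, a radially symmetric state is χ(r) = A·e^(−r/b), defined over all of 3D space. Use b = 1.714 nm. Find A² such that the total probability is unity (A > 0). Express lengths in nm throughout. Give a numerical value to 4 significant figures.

The normalization condition is ∫|χ|² 4πr² dr = 1 from 0 to ∞.
In 3D with spherical symmetry the volume element is 4πr² dr.
The integral (without the A² prefactor) comes out to π·b^3.
Hence A² = 1/[π·b^3].
Plugging in b = 1.714 yields A = 0.25143.

A^2 ≈ 0.06321 nm^(-3)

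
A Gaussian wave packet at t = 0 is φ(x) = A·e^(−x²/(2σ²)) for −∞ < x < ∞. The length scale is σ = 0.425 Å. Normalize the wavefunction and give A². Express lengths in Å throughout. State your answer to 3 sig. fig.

A^2 ≈ 1.33 Å^(-1)

The normalization condition is ∫|φ|² dx = 1 from −∞ to ∞.
∫|φ|² dx = A²·(√(π)·σ).
Hence A² = 1/[√(π)·σ].
Substituting σ = 0.425 gives A² = 1.328, so A = 1.152.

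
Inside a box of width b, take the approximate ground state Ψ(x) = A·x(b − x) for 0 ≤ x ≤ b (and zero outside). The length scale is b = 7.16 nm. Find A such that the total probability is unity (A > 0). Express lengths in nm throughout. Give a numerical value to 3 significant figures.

Require ∫ |Ψ|² dx = 1 over the whole domain.
The integral (without the A² prefactor) comes out to b^5/30.
Hence A² = 1/[b^5/30].
Plugging in b = 7.16 yields A = 0.03993.

A ≈ 0.0399 nm^(-5/2)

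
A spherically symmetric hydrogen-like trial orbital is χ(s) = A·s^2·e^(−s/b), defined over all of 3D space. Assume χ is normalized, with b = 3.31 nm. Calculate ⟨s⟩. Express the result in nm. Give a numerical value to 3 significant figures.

⟨s⟩ ≈ 11.6 nm

By definition ⟨s⟩ = ∫ s |χ(s)|² 4πs² ds.
Using ∫₀^∞ sⁿ e^(−αs) ds = n!/αⁿ⁺¹, since the A² factors cancel between numerator and denominator, ⟨s⟩ = 7·b/2.
With b = 3.31, ⟨s⟩ = 11.59.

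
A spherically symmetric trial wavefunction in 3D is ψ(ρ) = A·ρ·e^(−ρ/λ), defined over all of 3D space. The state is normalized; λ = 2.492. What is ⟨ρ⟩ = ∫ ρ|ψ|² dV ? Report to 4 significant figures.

The expectation value is the |ψ|²-weighted average of ρ: ∫ ρ|ψ|² 4πρ² dρ.
Using ∫₀^∞ ρⁿ e^(−αρ) dρ = n!/αⁿ⁺¹, the ratio of the moment integral to the normalization integral gives ⟨ρ⟩ = 5·λ/2.
Putting λ = 2.492 gives 6.2300.

⟨ρ⟩ ≈ 6.230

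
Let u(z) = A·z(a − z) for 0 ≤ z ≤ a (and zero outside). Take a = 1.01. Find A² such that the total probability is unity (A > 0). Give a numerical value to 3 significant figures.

A^2 ≈ 28.5

Require ∫ |u|² dz = 1 over the whole domain.
Expanding the polynomial and integrating term by term, the integral (without the A² prefactor) comes out to a^5/30.
Plugging in a = 1.01 yields A = 5.343.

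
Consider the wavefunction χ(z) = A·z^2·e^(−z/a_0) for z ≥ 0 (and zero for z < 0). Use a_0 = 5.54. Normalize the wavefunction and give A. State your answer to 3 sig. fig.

A ≈ 0.0160

Normalization requires ∫|χ|² dz = 1, integrated from 0 to ∞.
With ∫₀^∞ z^4 e^(−αz) dz = 4!/α^5, ∫|χ|² dz = A²·(3·a_0^5/4).
Setting this equal to 1 gives A² = 1/(3·a_0^5/4).
Substituting a_0 = 5.54 gives A² = 0.0002555, so A = 0.01598.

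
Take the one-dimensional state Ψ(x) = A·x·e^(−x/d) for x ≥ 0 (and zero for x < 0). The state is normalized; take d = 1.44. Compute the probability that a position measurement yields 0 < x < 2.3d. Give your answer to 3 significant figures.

P = ∫_{0}^{2.3d} |Ψ(x)|² dx.
The normalization integral ∫|Ψ|²dx over the whole domain equals d^3/4·A², and A² cancels in the ratio.
Let u = x/d; then A² and the length scale cancel, so P = ∫_{0}^{2.3} u^2·e^(-2·u) du ÷ ∫_{0}^{∞} u^2·e^(-2·u) du.
With ∫ u^2·e^(-2·u) du = -(2·u^2 + 2·u + 1)·e^(-2·u)/4 + C, the region integral is 1/4 - 809·e^(-23/5)/200 and the full one is 1/4.
This works out to P = 0.8374.

P ≈ 0.837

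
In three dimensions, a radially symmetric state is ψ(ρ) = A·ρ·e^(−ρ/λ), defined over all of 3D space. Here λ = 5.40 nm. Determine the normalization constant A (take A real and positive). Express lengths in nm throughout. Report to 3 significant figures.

A ≈ 0.00481 nm^(-5/2)

Require ∫ |ψ|² 4πρ² dρ = 1 over the whole domain.
In 3D with spherical symmetry the volume element is 4πρ² dρ.
Carrying out the integral gives A² · 3·π·λ^5.
So A² = (3·π·λ^5)^(−1).
Substituting λ = 5.40 gives A² = 0.00002311, so A = 0.004807.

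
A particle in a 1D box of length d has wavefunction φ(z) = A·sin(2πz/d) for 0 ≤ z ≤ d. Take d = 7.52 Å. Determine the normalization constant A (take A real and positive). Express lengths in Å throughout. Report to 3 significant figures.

A ≈ 0.516 Å^(-1/2)

The normalization condition is ∫|φ|² dz = 1 from 0 to d.
With ∫₀^d sin²(nπz/d) dz = d/2, the integral (without the A² prefactor) comes out to d/2.
Setting this equal to 1 gives A² = 1/(d/2).
Substituting d = 7.52 gives A² = 0.2660, so A = 0.5157.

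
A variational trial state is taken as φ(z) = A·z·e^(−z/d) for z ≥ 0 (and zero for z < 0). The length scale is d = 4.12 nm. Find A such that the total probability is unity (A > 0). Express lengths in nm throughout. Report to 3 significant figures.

Normalization requires ∫|φ|² dz = 1, integrated from 0 to ∞.
Using ∫₀^∞ zⁿ e^(−αz) dz = n!/αⁿ⁺¹, with φ = A·z·e^(−z/d), the integral evaluates to A²·[d^3/4].
With d = 4.12: A² = 0.05720 and A = 0.2392.

A ≈ 0.239 nm^(-3/2)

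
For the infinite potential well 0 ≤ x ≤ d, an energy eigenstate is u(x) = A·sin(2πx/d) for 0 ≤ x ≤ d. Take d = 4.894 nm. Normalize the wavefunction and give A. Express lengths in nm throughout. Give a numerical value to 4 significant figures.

We need A² ∫|f|² dx = 1, taking the integral from 0 to d.
The integral (without the A² prefactor) comes out to d/2.
Setting this equal to 1 gives A² = 1/(d/2).
Substituting d = 4.894 gives A² = 0.40866, so A = 0.63927.

A ≈ 0.6393 nm^(-1/2)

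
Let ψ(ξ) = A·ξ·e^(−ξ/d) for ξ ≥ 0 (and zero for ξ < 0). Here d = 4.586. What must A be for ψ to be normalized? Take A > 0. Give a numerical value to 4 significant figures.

A ≈ 0.2036

The normalization condition is ∫|ψ|² dξ = 1 from 0 to ∞.
With ∫₀^∞ ξ^2 e^(−αξ) dξ = 2!/α^3, ∫|ψ|² dξ = A²·(d^3/4).
Setting this equal to 1 gives A² = 1/(d^3/4).
With d = 4.586: A² = 0.041472 and A = 0.20365.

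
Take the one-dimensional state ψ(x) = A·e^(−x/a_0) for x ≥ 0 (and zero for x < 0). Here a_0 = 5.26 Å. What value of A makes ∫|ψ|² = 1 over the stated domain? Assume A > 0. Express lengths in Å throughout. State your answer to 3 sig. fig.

We need A² ∫|f|² dx = 1, taking the integral from 0 to ∞.
Recall ∫₀^∞ x^m e^(−x/β) dx = m!·β^(m+1), with ψ = A·e^(−x/a_0), the integral evaluates to A²·[a_0/2].
So A² = (a_0/2)^(−1).
With a_0 = 5.26: A² = 0.3802 and A = 0.6166.

A ≈ 0.617 Å^(-1/2)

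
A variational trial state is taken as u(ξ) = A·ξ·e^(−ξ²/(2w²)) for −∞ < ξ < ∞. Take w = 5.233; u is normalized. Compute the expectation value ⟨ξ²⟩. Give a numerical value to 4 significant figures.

⟨ξ^2⟩ ≈ 41.08

⟨ξ²⟩ = ∫ ξ^2 |u|² dξ over the full domain.
With ∫_{−∞}^{∞} ξ^(2m) e^(−αξ²) dξ = (2m−1)!!·√π / (2^m α^(m+1/2)), the ratio of the moment integral to the normalization integral gives ⟨ξ²⟩ = 3·w^2/2.
Putting w = 5.233 gives 41.076.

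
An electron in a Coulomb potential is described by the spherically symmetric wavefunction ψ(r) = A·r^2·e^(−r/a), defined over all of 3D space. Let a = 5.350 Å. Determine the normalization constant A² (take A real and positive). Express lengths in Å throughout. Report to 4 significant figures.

We need A² ∫|f|² 4πr² dr = 1, taking the integral from 0 to ∞.
The angular integral contributes 4π, leaving ∫₀^∞ r²|ψ|² dr.
The integral (without the A² prefactor) comes out to 45·π·a^7/2.
So A² = (45·π·a^7/2)^(−1).
Substituting a = 5.350 gives A² = 1.1277E-7, so A = 0.00033581.

A^2 ≈ 1.128E-7 Å^(-7)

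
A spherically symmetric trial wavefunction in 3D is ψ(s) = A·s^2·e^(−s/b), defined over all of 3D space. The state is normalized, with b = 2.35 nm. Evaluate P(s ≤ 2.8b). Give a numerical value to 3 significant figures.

P = ∫ |ψ|² 4πs² ds over s ≤ 2.8b.
Normalization gives A² = 1/(45·π·b^7/2).
Substituting u = s/b, A², 4π and the length scale all cancel in the ratio: P = ∫_{0}^{2.8} u^6·e^(-2·u) du / ∫_{0}^{∞} u^6·e^(-2·u) du.
Using ∫ u^6·e^(-2·u) du = -(4·u^6 + 12·u^5 + 30·u^4 + 60·u^3 + 90·u^2 + 90·u + 45)·e^(-2·u)/8, the numerator is ≈ 1.8548 and the denominator is 45/8.
Taking the ratio yields P = 0.3297.

P ≈ 0.330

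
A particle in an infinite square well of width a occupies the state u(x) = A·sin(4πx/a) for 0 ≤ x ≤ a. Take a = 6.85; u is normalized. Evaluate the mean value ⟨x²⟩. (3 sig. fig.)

⟨x^2⟩ ≈ 15.5

The expectation value is the |u|²-weighted average of x^2: ∫ x^2|u|² dx.
With ∫₀^a sin²(nπx/a) dx = a/2, evaluating both integrals, ⟨x²⟩ = -a^2/(32·π^2) + a^2/3.
With a = 6.85, ⟨x^2⟩ = 15.49.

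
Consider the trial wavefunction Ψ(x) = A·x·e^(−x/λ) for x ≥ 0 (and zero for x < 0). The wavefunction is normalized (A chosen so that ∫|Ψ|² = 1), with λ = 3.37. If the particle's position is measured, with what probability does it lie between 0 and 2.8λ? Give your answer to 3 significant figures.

The probability is P = ∫ |Ψ|² dx over [0, 2.8λ].
With A² fixed by ∫|Ψ|² = 1, i.e. A² = (λ^3/4)^(−1), substitute and integrate.
Let u = x/λ; then A² and the length scale cancel, so P = ∫_{0}^{2.8} u^2·e^(-2·u) du ÷ ∫_{0}^{∞} u^2·e^(-2·u) du.
With ∫ u^2·e^(-2·u) du = -(2·u^2 + 2·u + 1)·e^(-2·u)/4 + C, the region integral is 1/4 - 557·e^(-28/5)/100 and the full one is 1/4.
Evaluating gives P = 0.9176.

P ≈ 0.918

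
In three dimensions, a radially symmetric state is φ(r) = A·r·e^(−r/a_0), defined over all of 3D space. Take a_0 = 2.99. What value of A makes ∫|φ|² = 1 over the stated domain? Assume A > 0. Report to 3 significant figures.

We need A² ∫|f|² 4πr² dr = 1, taking the integral from 0 to ∞.
The angular integral contributes 4π, leaving ∫₀^∞ r²|φ|² dr.
Using ∫₀^∞ rⁿ e^(−αr) dr = n!/αⁿ⁺¹, with φ = A·r·e^(−r/a_0), the integral evaluates to A²·[3·π·a_0^5].
Hence A² = 1/[3·π·a_0^5].
Substituting a_0 = 2.99 gives A² = 0.0004440, so A = 0.02107.

A ≈ 0.0211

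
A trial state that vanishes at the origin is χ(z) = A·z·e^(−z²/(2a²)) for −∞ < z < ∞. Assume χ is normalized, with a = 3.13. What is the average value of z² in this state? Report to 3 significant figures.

⟨z^2⟩ ≈ 14.7

⟨z²⟩ = ∫ z^2 |χ|² dz over the full domain.
Using the Gaussian integral ∫_{−∞}^{∞} e^(−αz²) dz = √(π/α), the ratio of the moment integral to the normalization integral gives ⟨z²⟩ = 3·a^2/2.
With a = 3.13, ⟨z^2⟩ = 14.70.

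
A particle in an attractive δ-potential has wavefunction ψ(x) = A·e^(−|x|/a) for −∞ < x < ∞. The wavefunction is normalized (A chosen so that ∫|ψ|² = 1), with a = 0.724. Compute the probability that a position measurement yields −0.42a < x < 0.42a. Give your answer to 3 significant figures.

P ≈ 0.568

P = ∫_{−0.42a}^{0.42a} |ψ(x)|² dx.
The normalization integral ∫|ψ|²dx over the whole domain equals a·A², and A² cancels in the ratio.
Both integrals are even about x = 0, so only the x ≥ 0 halves are needed (the factors of 2 cancel). Let u = x/a; then A² and the length scale cancel, so P = ∫_{0}^{0.42} e^(-2·u) du ÷ ∫_{0}^{∞} e^(-2·u) du.
Using ∫ e^(-2·u) du = -e^(-2·u)/2, the numerator is 1/2 - e^(-21/25)/2 and the denominator is 1/2.
The result is P = 0.5683.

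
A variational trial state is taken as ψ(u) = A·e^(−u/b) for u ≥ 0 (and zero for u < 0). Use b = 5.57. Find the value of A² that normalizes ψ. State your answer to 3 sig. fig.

A^2 ≈ 0.359

Require ∫ |ψ|² du = 1 over the whole domain.
Carrying out the integral gives A² · b/2.
Setting this equal to 1 gives A² = 1/(b/2).
Substituting b = 5.57 gives A² = 0.3591, so A = 0.5992.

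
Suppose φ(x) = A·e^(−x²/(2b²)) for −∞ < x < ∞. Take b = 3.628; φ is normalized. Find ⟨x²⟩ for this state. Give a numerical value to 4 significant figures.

⟨x^2⟩ ≈ 6.581

By definition ⟨x²⟩ = ∫ x^2 |φ(x)|² dx.
With ∫_{−∞}^{∞} x^(2m) e^(−αx²) dx = (2m−1)!!·√π / (2^m α^(m+1/2)), since the A² factors cancel between numerator and denominator, ⟨x²⟩ = b^2/2.
With b = 3.628, ⟨x^2⟩ = 6.5812.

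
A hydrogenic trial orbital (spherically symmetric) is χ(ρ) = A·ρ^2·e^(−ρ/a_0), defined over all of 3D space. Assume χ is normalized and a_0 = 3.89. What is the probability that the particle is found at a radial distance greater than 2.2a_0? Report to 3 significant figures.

Integrate the radial probability density 4πρ²|χ|² over ρ > 2.2a_0.
A² is fixed by ∫₀^∞ 4πρ²|χ|² dρ = 1, i.e. A² = (45·π·a_0^7/2)^(−1).
Let u = ρ/a_0; then A², 4π and the length scale all cancel, so P = ∫_{2.2}^{∞} u^6·e^(-2·u) du ÷ ∫_{0}^{∞} u^6·e^(-2·u) du.
Using ∫ u^6·e^(-2·u) du = -(4·u^6 + 12·u^5 + 30·u^4 + 60·u^3 + 90·u^2 + 90·u + 45)·e^(-2·u)/8, the numerator is ≈ 4.7455 and the denominator is 45/8.
The region integral divided by the full integral gives P = 0.8436.

P ≈ 0.844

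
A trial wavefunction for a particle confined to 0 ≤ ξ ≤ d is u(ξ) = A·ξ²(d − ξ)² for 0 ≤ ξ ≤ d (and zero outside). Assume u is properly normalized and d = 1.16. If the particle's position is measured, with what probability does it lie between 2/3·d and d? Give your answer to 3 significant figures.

P ≈ 0.145

P = ∫_{2/3·d}^{d} |u(ξ)|² dξ.
With A² fixed by ∫|u|² = 1, i.e. A² = (d^9/630)^(−1), substitute and integrate.
Substituting t = ξ/d, A² and the length scale cancel in the ratio: P = ∫_{2/3}^{1} t^4·(1 - t)^4 dt / ∫_{0}^{1} t^4·(1 - t)^4 dt.
Using ∫ t^4·(1 - t)^4 dt = t^5·(70·t^4 - 315·t^3 + 540·t^2 - 420·t + 126)/630, the numerator is ≈ 0.00022991 and the denominator is 1/630.
Evaluating gives P = 0.1448.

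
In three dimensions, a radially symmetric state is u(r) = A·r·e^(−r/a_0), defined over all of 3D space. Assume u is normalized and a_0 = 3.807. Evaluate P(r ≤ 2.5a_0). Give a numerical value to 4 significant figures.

P ≈ 0.5595

With dV = 4πr²dr, the probability is ∫|u|² dV over r ≤ 2.5a_0.
Normalization gives A² = 1/(3·π·a_0^5).
Substituting t = r/a_0, A², 4π and the length scale all cancel in the ratio: P = ∫_{0}^{2.5} t^4·e^(-2·t) dt / ∫_{0}^{∞} t^4·e^(-2·t) dt.
An antiderivative of t^4·e^(-2·t) is -(t^4/2 + t^3 + 3·t^2/2 + 3·t/2 + 3/4)·e^(-2·t); evaluating from 0 to 2.5 gives 3/4 - 1569·e^(-5)/32, while the full integral is 3/4.
The region integral divided by the full integral gives P = 0.55951.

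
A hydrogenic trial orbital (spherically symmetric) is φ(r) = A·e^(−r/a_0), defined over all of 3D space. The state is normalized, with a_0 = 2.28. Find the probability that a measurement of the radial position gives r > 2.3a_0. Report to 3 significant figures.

P = ∫ |φ|² 4πr² dr over r > 2.3a_0.
A² is fixed by ∫₀^∞ 4πr²|φ|² dr = 1, i.e. A² = (π·a_0^3)^(−1).
Let u = r/a_0; then A², 4π and the length scale all cancel, so P = ∫_{2.3}^{∞} u^2·e^(-2·u) du ÷ ∫_{0}^{∞} u^2·e^(-2·u) du.
With ∫ u^2·e^(-2·u) du = -(2·u^2 + 2·u + 1)·e^(-2·u)/4 + C, the region integral is 809·e^(-23/5)/200 and the full one is 1/4.
The region integral divided by the full integral gives P = 0.1626.

P ≈ 0.163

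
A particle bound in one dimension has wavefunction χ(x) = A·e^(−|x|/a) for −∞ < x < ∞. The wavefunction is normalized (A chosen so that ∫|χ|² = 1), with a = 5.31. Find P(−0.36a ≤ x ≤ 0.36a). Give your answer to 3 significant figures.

P ≈ 0.513

|χ|² is the probability density, so P = ∫_{−0.36a}^{0.36a} |χ|² dx.
With A² fixed by ∫|χ|² = 1, i.e. A² = (a)^(−1), substitute and integrate.
Both integrals are even about x = 0, so only the x ≥ 0 halves are needed (the factors of 2 cancel). Let u = x/a; then A² and the length scale cancel, so P = ∫_{0}^{0.36} e^(-2·u) du ÷ ∫_{0}^{∞} e^(-2·u) du.
An antiderivative of e^(-2·u) is -e^(-2·u)/2; evaluating from 0 to 0.36 gives 1/2 - e^(-18/25)/2, while the full integral is 1/2.
This works out to P = 0.5132.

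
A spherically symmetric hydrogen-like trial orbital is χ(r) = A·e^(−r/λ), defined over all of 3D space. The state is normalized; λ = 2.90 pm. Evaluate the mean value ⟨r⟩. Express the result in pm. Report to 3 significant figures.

⟨r⟩ = ∫ r |χ|² 4πr² dr over the full domain.
Evaluating both integrals, ⟨r⟩ = 3·λ/2.
With λ = 2.90, ⟨r⟩ = 4.350.

⟨r⟩ ≈ 4.35 pm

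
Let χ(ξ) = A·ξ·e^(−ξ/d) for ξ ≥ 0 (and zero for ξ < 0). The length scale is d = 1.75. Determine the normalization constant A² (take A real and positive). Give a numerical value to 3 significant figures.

Require ∫ |χ|² dξ = 1 over the whole domain.
Recall ∫₀^∞ ξ^m e^(−ξ/β) dξ = m!·β^(m+1), with χ = A·ξ·e^(−ξ/d), the integral evaluates to A²·[d^3/4].
Setting this equal to 1 gives A² = 1/(d^3/4).
With d = 1.75: A² = 0.7464 and A = 0.8639.

A^2 ≈ 0.746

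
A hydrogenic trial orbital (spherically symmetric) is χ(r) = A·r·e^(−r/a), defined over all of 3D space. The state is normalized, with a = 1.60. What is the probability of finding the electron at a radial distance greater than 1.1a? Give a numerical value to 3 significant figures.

Integrate the radial probability density 4πr²|χ|² over r > 1.1a.
The full normalization integral is A²·[3·π·a^5] = 1, fixing A².
Substituting u = r/a, A², 4π and the length scale all cancel in the ratio: P = ∫_{1.1}^{∞} u^4·e^(-2·u) du / ∫_{0}^{∞} u^4·e^(-2·u) du.
Using ∫ u^4·e^(-2·u) du = -(u^4/2 + u^3 + 3·u^2/2 + 3·u/2 + 3/4)·e^(-2·u), the numerator is ≈ 0.69563 and the denominator is 3/4.
Taking the ratio yields P = 0.9275.

P ≈ 0.928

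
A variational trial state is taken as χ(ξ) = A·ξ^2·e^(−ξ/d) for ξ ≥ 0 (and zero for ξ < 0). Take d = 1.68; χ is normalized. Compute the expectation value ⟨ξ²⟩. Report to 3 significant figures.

By definition ⟨ξ²⟩ = ∫ ξ^2 |χ(ξ)|² dξ.
The ratio of the moment integral to the normalization integral gives ⟨ξ²⟩ = 15·d^2/2.
Putting d = 1.68 gives 21.17.

⟨ξ^2⟩ ≈ 21.2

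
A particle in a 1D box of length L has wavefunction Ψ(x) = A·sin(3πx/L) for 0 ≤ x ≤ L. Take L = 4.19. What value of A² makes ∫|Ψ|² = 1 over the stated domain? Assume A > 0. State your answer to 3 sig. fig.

Normalization requires ∫|Ψ|² dx = 1, integrated from 0 to L.
With Ψ = A·sin(3πx/L), the integral evaluates to A²·[L/2].
Hence A² = 1/[L/2].
Plugging in L = 4.19 yields A = 0.6909.

A^2 ≈ 0.477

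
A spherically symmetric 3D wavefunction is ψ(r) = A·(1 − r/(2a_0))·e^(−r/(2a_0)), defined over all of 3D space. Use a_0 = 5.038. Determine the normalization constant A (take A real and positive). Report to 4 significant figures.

We need A² ∫|f|² 4πr² dr = 1, taking the integral from 0 to ∞.
The angular integral contributes 4π, leaving ∫₀^∞ r²|ψ|² dr.
With ψ = A·(1 − r/(2a_0))·e^(−r/(2a_0)), the integral evaluates to A²·[8·π·a_0^3].
So A² = (8·π·a_0^3)^(−1).
Plugging in a_0 = 5.038 yields A = 0.017640.

A ≈ 0.01764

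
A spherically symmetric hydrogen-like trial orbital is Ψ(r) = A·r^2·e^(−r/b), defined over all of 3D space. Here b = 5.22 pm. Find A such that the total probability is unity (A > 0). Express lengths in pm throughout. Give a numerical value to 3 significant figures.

Require ∫ |Ψ|² 4πr² dr = 1 over the whole domain.
With ∫₀^∞ r^6 e^(−αr) dr = 6!/α^7, the integral (without the A² prefactor) comes out to 45·π·b^7/2.
So A² = (45·π·b^7/2)^(−1).
With b = 5.22: A² = 1.340E-7 and A = 0.0003660.

A ≈ 0.000366 pm^(-7/2)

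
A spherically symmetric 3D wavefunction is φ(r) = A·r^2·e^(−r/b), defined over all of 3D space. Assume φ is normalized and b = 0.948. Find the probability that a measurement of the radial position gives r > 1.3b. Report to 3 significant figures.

P ≈ 0.983

P = ∫ |φ|² 4πr² dr over r > 1.3b.
A² is fixed by ∫₀^∞ 4πr²|φ|² dr = 1, i.e. A² = (45·π·b^7/2)^(−1).
In terms of u = r/b (A², 4π and the length scale all cancel between numerator and denominator), P = [∫_{1.3}^{∞} u^6·e^(-2·u) du] / [∫_{0}^{∞} u^6·e^(-2·u) du].
With ∫ u^6·e^(-2·u) du = -(4·u^6 + 12·u^5 + 30·u^4 + 60·u^3 + 90·u^2 + 90·u + 45)·e^(-2·u)/8 + C, the region integral is ≈ 5.5284 and the full one is 45/8.
This evaluates to P = 0.9828.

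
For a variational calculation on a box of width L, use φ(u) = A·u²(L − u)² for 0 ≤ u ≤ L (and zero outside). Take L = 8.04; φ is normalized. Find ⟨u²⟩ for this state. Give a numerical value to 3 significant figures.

The expectation value is the |φ|²-weighted average of u^2: ∫ u^2|φ|² du.
Expanding the polynomial and integrating term by term, evaluating both integrals, ⟨u²⟩ = 3·L^2/11.
With L = 8.04, ⟨u^2⟩ = 17.63.

⟨u^2⟩ ≈ 17.6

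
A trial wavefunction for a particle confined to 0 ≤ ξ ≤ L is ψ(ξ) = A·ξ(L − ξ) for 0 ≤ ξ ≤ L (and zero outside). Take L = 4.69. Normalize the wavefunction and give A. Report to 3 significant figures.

We need A² ∫|f|² dξ = 1, taking the integral from 0 to L.
The integral (without the A² prefactor) comes out to L^5/30.
So A² = (L^5/30)^(−1).
With L = 4.69: A² = 0.01322 and A = 0.1150.

A ≈ 0.115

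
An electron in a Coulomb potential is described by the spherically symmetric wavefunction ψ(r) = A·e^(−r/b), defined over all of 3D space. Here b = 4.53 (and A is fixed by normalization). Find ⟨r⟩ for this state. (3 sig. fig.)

⟨r⟩ = ∫ r |ψ|² 4πr² dr over the full domain.
Since the A² factors cancel between numerator and denominator, ⟨r⟩ = 3·b/2.
With b = 4.53, ⟨r⟩ = 6.795.

⟨r⟩ ≈ 6.80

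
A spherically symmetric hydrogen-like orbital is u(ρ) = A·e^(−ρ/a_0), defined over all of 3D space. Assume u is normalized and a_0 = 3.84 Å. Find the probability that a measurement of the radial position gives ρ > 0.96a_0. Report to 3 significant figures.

With dV = 4πρ²dρ, the probability is ∫|u|² dV over ρ > 0.96a_0.
The full normalization integral is A²·[π·a_0^3] = 1, fixing A².
In terms of t = ρ/a_0 (A², 4π and the length scale all cancel between numerator and denominator), P = [∫_{0.96}^{∞} t^2·e^(-2·t) dt] / [∫_{0}^{∞} t^2·e^(-2·t) dt].
Using ∫ t^2·e^(-2·t) dt = -(2·t^2 + 2·t + 1)·e^(-2·t)/4, the numerator is 2977·e^(-48/25)/2500 and the denominator is 1/4.
This evaluates to P = 0.6983.

P ≈ 0.698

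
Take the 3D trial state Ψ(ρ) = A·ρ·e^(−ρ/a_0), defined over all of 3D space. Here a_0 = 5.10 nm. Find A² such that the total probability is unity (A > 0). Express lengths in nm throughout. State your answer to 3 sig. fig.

A^2 ≈ 0.0000308 nm^(-5)

The normalization condition is ∫|Ψ|² 4πρ² dρ = 1 from 0 to ∞.
With Ψ = A·ρ·e^(−ρ/a_0), the integral evaluates to A²·[3·π·a_0^5].
So A² = (3·π·a_0^5)^(−1).
Substituting a_0 = 5.10 gives A² = 0.00003075, so A = 0.005545.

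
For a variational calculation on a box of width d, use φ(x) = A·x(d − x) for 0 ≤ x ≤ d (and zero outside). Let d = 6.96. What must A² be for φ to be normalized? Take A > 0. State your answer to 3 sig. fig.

A^2 ≈ 0.00184

The normalization condition is ∫|φ|² dx = 1 from 0 to d.
Expanding the polynomial and integrating term by term, the integral (without the A² prefactor) comes out to d^5/30.
Plugging in d = 6.96 yields A = 0.04286.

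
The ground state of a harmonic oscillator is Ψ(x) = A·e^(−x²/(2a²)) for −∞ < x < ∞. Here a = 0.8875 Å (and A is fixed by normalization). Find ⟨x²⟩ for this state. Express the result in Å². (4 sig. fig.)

The expectation value is the |Ψ|²-weighted average of x^2: ∫ x^2|Ψ|² dx.
Differentiating ∫e^(−αx²) dx = √(π/α) under α to get the higher moments, the ratio of the moment integral to the normalization integral gives ⟨x²⟩ = a^2/2.
With a = 0.8875, ⟨x^2⟩ = 0.39383.

⟨x^2⟩ ≈ 0.3938 Å^2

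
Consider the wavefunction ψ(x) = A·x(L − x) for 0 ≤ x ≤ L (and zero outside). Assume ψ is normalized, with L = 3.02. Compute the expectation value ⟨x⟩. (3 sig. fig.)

By definition ⟨x⟩ = ∫ x |ψ(x)|² dx.
Expanding the polynomial and integrating term by term, evaluating both integrals, ⟨x⟩ = L/2.
With L = 3.02, ⟨x⟩ = 1.510.

⟨x⟩ ≈ 1.51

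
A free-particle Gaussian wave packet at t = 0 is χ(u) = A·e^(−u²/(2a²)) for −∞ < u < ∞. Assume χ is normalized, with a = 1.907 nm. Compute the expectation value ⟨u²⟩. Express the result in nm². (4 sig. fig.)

The expectation value is the |χ|²-weighted average of u^2: ∫ u^2|χ|² du.
Differentiating ∫e^(−αu²) du = √(π/α) under α to get the higher moments, the ratio of the moment integral to the normalization integral gives ⟨u²⟩ = a^2/2.
With a = 1.907, ⟨u^2⟩ = 1.8183.

⟨u^2⟩ ≈ 1.818 nm^2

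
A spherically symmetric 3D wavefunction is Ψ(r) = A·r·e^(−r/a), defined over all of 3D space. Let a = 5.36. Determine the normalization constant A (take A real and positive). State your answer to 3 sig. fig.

The normalization condition is ∫|Ψ|² 4πr² dr = 1 from 0 to ∞.
Carrying out the integral gives A² · 3·π·a^5.
Hence A² = 1/[3·π·a^5].
Plugging in a = 5.36 yields A = 0.004897.

A ≈ 0.00490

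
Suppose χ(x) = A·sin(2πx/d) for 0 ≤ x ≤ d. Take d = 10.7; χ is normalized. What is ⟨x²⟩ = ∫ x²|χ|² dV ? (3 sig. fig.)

By definition ⟨x²⟩ = ∫ x^2 |χ(x)|² dx.
Evaluating both integrals, ⟨x²⟩ = -d^2/(8·π^2) + d^2/3.
Putting d = 10.7 gives 36.71.

⟨x^2⟩ ≈ 36.7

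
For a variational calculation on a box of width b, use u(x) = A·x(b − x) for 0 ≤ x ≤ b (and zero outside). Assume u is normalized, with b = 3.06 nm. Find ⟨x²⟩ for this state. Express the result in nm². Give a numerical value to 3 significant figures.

⟨x^2⟩ ≈ 2.68 nm^2

The expectation value is the |u|²-weighted average of x^2: ∫ x^2|u|² dx.
Expanding the polynomial and integrating term by term, evaluating both integrals, ⟨x²⟩ = 2·b^2/7.
With b = 3.06, ⟨x^2⟩ = 2.675.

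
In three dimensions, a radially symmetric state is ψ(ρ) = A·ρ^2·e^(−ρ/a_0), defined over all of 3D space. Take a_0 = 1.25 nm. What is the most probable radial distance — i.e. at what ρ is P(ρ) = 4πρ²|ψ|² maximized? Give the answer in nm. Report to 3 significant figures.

ρ ≈ 3.75 nm

Differentiate P(ρ) = 4πρ²|ψ|² with respect to ρ and set to zero.
Solving yields ρ = 3·a_0.
With a_0 = 1.25, the most probable radial distance is 3.750 nm.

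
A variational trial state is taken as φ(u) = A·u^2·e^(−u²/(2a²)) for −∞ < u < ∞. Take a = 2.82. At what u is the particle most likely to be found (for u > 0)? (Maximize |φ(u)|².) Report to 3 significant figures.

u ≈ 3.99

The maximum of |φ(u)|² occurs where its derivative vanishes.
Solving yields u = √(2)·a.
With a = 2.82, the value of u > 0 at which the probability density is greatest is 3.988.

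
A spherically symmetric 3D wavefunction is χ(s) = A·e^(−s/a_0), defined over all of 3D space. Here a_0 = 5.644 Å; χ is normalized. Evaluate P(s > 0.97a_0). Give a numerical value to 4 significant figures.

P ≈ 0.6929

With dV = 4πs²ds, the probability is ∫|χ|² dV over s > 0.97a_0.
The full normalization integral is A²·[π·a_0^3] = 1, fixing A².
In terms of u = s/a_0 (A², 4π and the length scale all cancel between numerator and denominator), P = [∫_{0.97}^{∞} u^2·e^(-2·u) du] / [∫_{0}^{∞} u^2·e^(-2·u) du].
Using ∫ u^2·e^(-2·u) du = -(2·u^2 + 2·u + 1)·e^(-2·u)/4, the numerator is ≈ 0.173228 and the denominator is 1/4.
The region integral divided by the full integral gives P = 0.69291.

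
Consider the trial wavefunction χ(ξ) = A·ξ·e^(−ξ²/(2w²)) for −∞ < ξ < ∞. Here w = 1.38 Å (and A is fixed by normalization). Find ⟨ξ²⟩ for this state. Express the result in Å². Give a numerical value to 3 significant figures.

⟨ξ^2⟩ ≈ 2.86 Å^2

⟨ξ²⟩ = ∫ ξ^2 |χ|² dξ over the full domain.
Since the A² factors cancel between numerator and denominator, ⟨ξ²⟩ = 3·w^2/2.
With w = 1.38, ⟨ξ^2⟩ = 2.857.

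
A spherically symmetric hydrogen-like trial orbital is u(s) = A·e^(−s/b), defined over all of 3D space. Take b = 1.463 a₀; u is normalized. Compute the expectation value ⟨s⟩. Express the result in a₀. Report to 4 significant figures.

⟨s⟩ = ∫ s |u|² 4πs² ds over the full domain.
Evaluating both integrals, ⟨s⟩ = 3·b/2.
Putting b = 1.463 gives 2.1945.

⟨s⟩ ≈ 2.195 a₀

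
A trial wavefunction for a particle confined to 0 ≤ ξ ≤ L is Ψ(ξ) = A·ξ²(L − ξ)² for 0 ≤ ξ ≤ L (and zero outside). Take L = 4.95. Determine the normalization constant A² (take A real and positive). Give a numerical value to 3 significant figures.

Require ∫ |Ψ|² dξ = 1 over the whole domain.
The integral (without the A² prefactor) comes out to L^9/630.
With L = 4.95: A² = 0.0003531 and A = 0.01879.

A^2 ≈ 0.000353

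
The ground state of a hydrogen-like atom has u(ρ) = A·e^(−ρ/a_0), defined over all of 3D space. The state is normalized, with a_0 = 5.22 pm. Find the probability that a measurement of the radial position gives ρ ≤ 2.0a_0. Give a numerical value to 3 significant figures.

Integrate the radial probability density 4πρ²|u|² over ρ ≤ 2.0a_0.
The full normalization integral is A²·[π·a_0^3] = 1, fixing A².
In terms of t = ρ/a_0 (A², 4π and the length scale all cancel between numerator and denominator), P = [∫_{0}^{2.0} t^2·e^(-2·t) dt] / [∫_{0}^{∞} t^2·e^(-2·t) dt].
An antiderivative of t^2·e^(-2·t) is -(2·t^2 + 2·t + 1)·e^(-2·t)/4; evaluating from 0 to 2.0 gives 1/4 - 13·e^(-4)/4, while the full integral is 1/4.
Taking the ratio yields P = 0.7619.

P ≈ 0.762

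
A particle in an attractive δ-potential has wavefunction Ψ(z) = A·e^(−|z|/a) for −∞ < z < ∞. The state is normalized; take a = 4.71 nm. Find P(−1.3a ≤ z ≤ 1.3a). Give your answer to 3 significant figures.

P ≈ 0.926

|Ψ|² is the probability density, so P = ∫_{−1.3a}^{1.3a} |Ψ|² dz.
Since A² = 1/(a), this is the region integral divided by the full normalization integral.
By symmetry take twice the z ≥ 0 contribution in numerator and denominator; the 2's cancel. Substituting u = z/a, A² and the length scale cancel in the ratio: P = ∫_{0}^{1.3} e^(-2·u) du / ∫_{0}^{∞} e^(-2·u) du.
With ∫ e^(-2·u) du = -e^(-2·u)/2 + C, the region integral is 1/2 - e^(-13/5)/2 and the full one is 1/2.
This works out to P = 0.9257.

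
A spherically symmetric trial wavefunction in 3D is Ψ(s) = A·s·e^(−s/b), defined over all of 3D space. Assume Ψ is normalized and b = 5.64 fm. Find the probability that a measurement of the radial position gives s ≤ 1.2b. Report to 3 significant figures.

Integrate the radial probability density 4πs²|Ψ|² over s ≤ 1.2b.
A² is fixed by ∫₀^∞ 4πs²|Ψ|² ds = 1, i.e. A² = (3·π·b^5)^(−1).
In terms of u = s/b (A², 4π and the length scale all cancel between numerator and denominator), P = [∫_{0}^{1.2} u^4·e^(-2·u) du] / [∫_{0}^{∞} u^4·e^(-2·u) du].
Using ∫ u^4·e^(-2·u) du = -(u^4/2 + u^3 + 3·u^2/2 + 3·u/2 + 3/4)·e^(-2·u), the numerator is ≈ 0.071901 and the denominator is 3/4.
Taking the ratio yields P = 0.09587.

P ≈ 0.0959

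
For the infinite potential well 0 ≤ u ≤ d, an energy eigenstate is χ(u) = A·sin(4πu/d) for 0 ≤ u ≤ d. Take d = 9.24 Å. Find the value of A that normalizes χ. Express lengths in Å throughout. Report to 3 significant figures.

A ≈ 0.465 Å^(-1/2)

The normalization condition is ∫|χ|² du = 1 from 0 to d.
The integral (without the A² prefactor) comes out to d/2.
Plugging in d = 9.24 yields A = 0.4652.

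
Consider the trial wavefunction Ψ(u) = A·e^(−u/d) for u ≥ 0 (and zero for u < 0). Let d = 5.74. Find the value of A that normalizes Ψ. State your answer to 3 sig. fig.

The normalization condition is ∫|Ψ|² du = 1 from 0 to ∞.
Recall ∫₀^∞ u^m e^(−u/β) du = m!·β^(m+1), carrying out the integral gives A² · d/2.
Setting this equal to 1 gives A² = 1/(d/2).
With d = 5.74: A² = 0.3484 and A = 0.5903.

A ≈ 0.590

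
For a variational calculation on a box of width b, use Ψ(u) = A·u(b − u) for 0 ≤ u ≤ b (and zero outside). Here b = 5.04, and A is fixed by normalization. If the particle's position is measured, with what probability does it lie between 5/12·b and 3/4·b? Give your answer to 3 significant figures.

P = ∫_{5/12·b}^{3/4·b} |Ψ(u)|² du.
Since A² = 1/(b^5/30), this is the region integral divided by the full normalization integral.
Let t = u/b; then A² and the length scale cancel, so P = ∫_{5/12}^{3/4} t^2·(1 - t)^2 dt ÷ ∫_{0}^{1} t^2·(1 - t)^2 dt.
Using ∫ t^2·(1 - t)^2 dt = t^3·(6·t^2 - 15·t + 10)/30, the numerator is ≈ 0.018329 and the denominator is 1/30.
This works out to P = 0.5499.

P ≈ 0.550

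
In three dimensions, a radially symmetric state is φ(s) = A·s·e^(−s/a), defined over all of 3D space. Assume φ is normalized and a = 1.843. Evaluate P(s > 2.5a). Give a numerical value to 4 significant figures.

P ≈ 0.4405

With dV = 4πs²ds, the probability is ∫|φ|² dV over s > 2.5a.
A² is fixed by ∫₀^∞ 4πs²|φ|² ds = 1, i.e. A² = (3·π·a^5)^(−1).
Substituting u = s/a, A², 4π and the length scale all cancel in the ratio: P = ∫_{2.5}^{∞} u^4·e^(-2·u) du / ∫_{0}^{∞} u^4·e^(-2·u) du.
With ∫ u^4·e^(-2·u) du = -(u^4/2 + u^3 + 3·u^2/2 + 3·u/2 + 3/4)·e^(-2·u) + C, the region integral is 1569·e^(-5)/32 and the full one is 3/4.
The region integral divided by the full integral gives P = 0.44049.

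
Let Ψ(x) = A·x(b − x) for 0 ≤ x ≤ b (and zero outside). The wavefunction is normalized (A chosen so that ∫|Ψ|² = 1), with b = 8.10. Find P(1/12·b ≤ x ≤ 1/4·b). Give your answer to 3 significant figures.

P = ∫_{1/12·b}^{1/4·b} |Ψ(x)|² dx.
With A² fixed by ∫|Ψ|² = 1, i.e. A² = (b^5/30)^(−1), substitute and integrate.
Let u = x/b; then A² and the length scale cancel, so P = ∫_{1/12}^{1/4} u^2·(1 - u)^2 du ÷ ∫_{0}^{1} u^2·(1 - u)^2 du.
With ∫ u^2·(1 - u)^2 du = u^3·(6·u^2 - 15·u + 10)/30 + C, the region integral is ≈ 0.0032809 and the full one is 1/30.
The result is P = 0.09843.

P ≈ 0.0984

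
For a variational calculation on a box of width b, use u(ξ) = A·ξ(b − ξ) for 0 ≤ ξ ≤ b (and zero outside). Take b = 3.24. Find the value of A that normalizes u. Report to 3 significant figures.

We need A² ∫|f|² dξ = 1, taking the integral from 0 to b.
Expanding the polynomial and integrating term by term, carrying out the integral gives A² · b^5/30.
Setting this equal to 1 gives A² = 1/(b^5/30).
Plugging in b = 3.24 yields A = 0.2899.

A ≈ 0.290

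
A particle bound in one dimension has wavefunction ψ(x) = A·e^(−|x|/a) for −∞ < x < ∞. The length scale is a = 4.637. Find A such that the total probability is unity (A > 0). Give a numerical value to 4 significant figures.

We need A² ∫|f|² dx = 1, taking the integral from −∞ to ∞.
With ∫₀^∞ x^0 e^(−αx) dx = 0!/α^1, carrying out the integral gives A² · a.
Hence A² = 1/[a].
Plugging in a = 4.637 yields A = 0.46439.

A ≈ 0.4644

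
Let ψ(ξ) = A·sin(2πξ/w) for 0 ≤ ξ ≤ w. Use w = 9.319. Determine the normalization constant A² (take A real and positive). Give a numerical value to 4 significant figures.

Require ∫ |ψ|² dξ = 1 over the whole domain.
Using sin²θ = (1 − cos 2θ)/2, carrying out the integral gives A² · w/2.
So A² = (w/2)^(−1).
Plugging in w = 9.319 yields A = 0.46327.

A^2 ≈ 0.2146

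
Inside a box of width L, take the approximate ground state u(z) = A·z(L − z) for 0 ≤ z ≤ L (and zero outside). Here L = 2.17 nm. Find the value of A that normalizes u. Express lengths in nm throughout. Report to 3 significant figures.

A ≈ 0.790 nm^(-5/2)

Normalization requires ∫|u|² dz = 1, integrated from 0 to L.
Expanding the polynomial and integrating term by term, carrying out the integral gives A² · L^5/30.
So A² = (L^5/30)^(−1).
With L = 2.17: A² = 0.6235 and A = 0.7896.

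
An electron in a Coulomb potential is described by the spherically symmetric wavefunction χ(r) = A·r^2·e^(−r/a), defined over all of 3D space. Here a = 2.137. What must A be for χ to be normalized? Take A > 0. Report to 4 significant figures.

A ≈ 0.008337

Normalization requires ∫|χ|² 4πr² dr = 1, integrated from 0 to ∞.
The angular integral contributes 4π, leaving ∫₀^∞ r²|χ|² dr.
Using ∫₀^∞ rⁿ e^(−αr) dr = n!/αⁿ⁺¹, ∫|χ|² 4πr² dr = A²·(45·π·a^7/2).
Setting this equal to 1 gives A² = 1/(45·π·a^7/2).
With a = 2.137: A² = 0.000069508 and A = 0.0083372.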